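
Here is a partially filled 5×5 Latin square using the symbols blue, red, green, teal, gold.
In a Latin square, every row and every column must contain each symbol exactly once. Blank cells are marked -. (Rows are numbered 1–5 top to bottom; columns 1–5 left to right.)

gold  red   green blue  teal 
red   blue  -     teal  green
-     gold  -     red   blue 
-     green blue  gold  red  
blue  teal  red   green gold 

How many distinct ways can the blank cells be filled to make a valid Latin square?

Row 2, column 3: eliminating its row and column leaves {gold}.
Row 3, column 1: eliminating its row and column leaves {green, teal}.
Row 3, column 3: eliminating its row and column leaves {teal}.
Row 4, column 1: eliminating its row and column leaves {teal}.
Only one assignment across all blanks avoids any row or column repeat, giving 1 completion.

1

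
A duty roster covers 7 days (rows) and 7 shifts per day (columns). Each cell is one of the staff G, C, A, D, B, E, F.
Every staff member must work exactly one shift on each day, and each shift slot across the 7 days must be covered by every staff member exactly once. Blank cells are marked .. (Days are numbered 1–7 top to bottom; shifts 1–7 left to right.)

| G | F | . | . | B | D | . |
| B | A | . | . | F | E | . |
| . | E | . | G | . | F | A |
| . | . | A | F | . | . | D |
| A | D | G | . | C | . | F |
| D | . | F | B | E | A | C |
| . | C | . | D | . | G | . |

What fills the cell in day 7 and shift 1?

Day 1, shift 7: day 1 has {G, D, B, F} and shift 7 has {C, A, D, F}, leaving only E.
Day 1, shift 3: day 1 has {G, D, B, E, F} and shift 3 has {G, A, F}, leaving only C.
Day 1, shift 4: day 1 has {G, C, D, B, E, F} and shift 4 has {G, D, B, F}, leaving only A.
Day 2, shift 3: day 2 has {A, B, E, F} and shift 3 has {G, C, A, F}, leaving only D.
Day 2, shift 4: day 2 has {A, D, B, E, F} and shift 4 has {G, A, D, B, F}, leaving only C.
Day 2, shift 7: day 2 has {C, A, D, B, E, F} and shift 7 has {C, A, D, E, F}, leaving only G.
Day 3, shift 1: day 3 has {G, A, E, F} and shift 1 has {G, A, D, B}, leaving only C.
Day 3, shift 3: day 3 has {G, C, A, E, F} and shift 3 has {G, C, A, D, F}, leaving only B.
Day 3, shift 5: day 3 has {G, C, A, B, E, F} and shift 5 has {C, B, E, F}, leaving only D.
Day 4, shift 1: day 4 has {A, D, F} and shift 1 has {G, C, A, D, B}, leaving only E.
Day 7 already has {G, C, D} and shift 1 already has {G, C, A, D, B, E}, so day 7, shift 1 must be F.

F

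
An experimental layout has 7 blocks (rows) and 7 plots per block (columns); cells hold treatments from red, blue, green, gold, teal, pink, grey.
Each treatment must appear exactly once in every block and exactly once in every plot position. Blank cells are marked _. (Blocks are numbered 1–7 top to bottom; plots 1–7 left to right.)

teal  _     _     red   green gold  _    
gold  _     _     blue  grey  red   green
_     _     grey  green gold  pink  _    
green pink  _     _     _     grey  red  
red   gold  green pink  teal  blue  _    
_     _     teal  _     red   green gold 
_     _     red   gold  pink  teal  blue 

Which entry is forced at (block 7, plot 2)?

green

Block 2, plot 2: block 2 has {red, blue, green, gold, grey} and plot 2 has {gold, pink}, leaving only teal.
Block 2, plot 3: block 2 has {red, blue, green, gold, teal, grey} and plot 3 has {red, green, teal, grey}, leaving only pink.
Block 1, plot 3: block 1 has {red, green, gold, teal} and plot 3 has {red, green, teal, pink, grey}, leaving only blue.
Block 1, plot 2: block 1 has {red, blue, green, gold, teal} and plot 2 has {gold, teal, pink}, leaving only grey.
Block 7 already has {red, blue, gold, teal, pink} and plot 2 already has {gold, teal, pink, grey}, so block 7, plot 2 must be green.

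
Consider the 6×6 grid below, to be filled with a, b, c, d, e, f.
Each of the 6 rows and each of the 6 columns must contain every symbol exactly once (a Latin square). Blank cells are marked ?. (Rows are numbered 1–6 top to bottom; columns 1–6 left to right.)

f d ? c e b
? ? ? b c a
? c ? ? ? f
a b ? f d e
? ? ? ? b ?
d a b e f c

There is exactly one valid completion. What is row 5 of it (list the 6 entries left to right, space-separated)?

Row 5, column 6: row 5 has {b} and column 6 has {a, b, c, e, f}, leaving only d.
Row 5, column 4: row 5 has {b, d} and column 4 has {b, c, e, f}, leaving only a.
Row 1, column 3: row 1 has {b, c, d, e, f} and column 3 has {b}, leaving only a.
Row 2, column 1: row 2 has {a, b, c} and column 1 has {a, d, f}, leaving only e.
Row 5, column 1: row 5 has {a, b, d} and column 1 has {a, d, e, f}, leaving only c.
Row 2, column 2: row 2 has {a, b, c, e} and column 2 has {a, b, c, d}, leaving only f.
Row 5, column 2: row 5 has {a, b, c, d} and column 2 has {a, b, c, d, f}, leaving only e.
Row 5, column 3: row 5 has {a, b, c, d, e} and column 3 has {a, b}, leaving only f.
So row 5 reads: c e f a b d.

c e f a b d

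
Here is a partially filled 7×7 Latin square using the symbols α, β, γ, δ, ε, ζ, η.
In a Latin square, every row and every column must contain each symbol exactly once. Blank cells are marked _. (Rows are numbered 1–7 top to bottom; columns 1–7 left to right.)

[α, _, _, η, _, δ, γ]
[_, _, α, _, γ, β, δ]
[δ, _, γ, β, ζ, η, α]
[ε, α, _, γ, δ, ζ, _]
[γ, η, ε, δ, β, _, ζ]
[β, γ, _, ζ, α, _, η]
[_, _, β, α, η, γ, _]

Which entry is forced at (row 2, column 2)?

Row 1, column 3: row 1 has {α, γ, δ, η} and column 3 has {α, β, γ, ε}, leaving only ζ.
Row 1, column 5: row 1 has {α, γ, δ, ζ, η} and column 5 has {α, β, γ, δ, ζ, η}, leaving only ε.
Row 1, column 2: row 1 has {α, γ, δ, ε, ζ, η} and column 2 has {α, γ, η}, leaving only β.
Row 2, column 4: row 2 has {α, β, γ, δ} and column 4 has {α, β, γ, δ, ζ, η}, leaving only ε.
Row 2 already has {α, β, γ, δ, ε} and column 2 already has {α, β, γ, η}, so row 2, column 2 must be ζ.

ζ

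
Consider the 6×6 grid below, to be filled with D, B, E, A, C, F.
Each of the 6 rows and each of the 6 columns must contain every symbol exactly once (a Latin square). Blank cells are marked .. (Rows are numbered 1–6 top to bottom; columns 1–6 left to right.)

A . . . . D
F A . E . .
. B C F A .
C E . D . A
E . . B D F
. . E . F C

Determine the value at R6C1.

Row 1, column 4: row 1 has {D, A} and column 4 has {D, B, E, F}, leaving only C.
Row 1, column 2: row 1 has {D, A, C} and column 2 has {B, E, A}, leaving only F.
Row 1, column 3: row 1 has {D, A, C, F} and column 3 has {E, C}, leaving only B.
Row 1, column 5: row 1 has {D, B, A, C, F} and column 5 has {D, A, F}, leaving only E.
Row 2, column 3: row 2 has {E, A, F} and column 3 has {B, E, C}, leaving only D.
Row 2, column 6: row 2 has {D, E, A, F} and column 6 has {D, A, C, F}, leaving only B.
Row 2, column 5: row 2 has {D, B, E, A, F} and column 5 has {D, E, A, F}, leaving only C.
Row 3, column 1: row 3 has {B, A, C, F} and column 1 has {E, A, C, F}, leaving only D.
Row 6 already has {E, C, F} and column 1 already has {D, E, A, C, F}, so row 6, column 1 must be B.

B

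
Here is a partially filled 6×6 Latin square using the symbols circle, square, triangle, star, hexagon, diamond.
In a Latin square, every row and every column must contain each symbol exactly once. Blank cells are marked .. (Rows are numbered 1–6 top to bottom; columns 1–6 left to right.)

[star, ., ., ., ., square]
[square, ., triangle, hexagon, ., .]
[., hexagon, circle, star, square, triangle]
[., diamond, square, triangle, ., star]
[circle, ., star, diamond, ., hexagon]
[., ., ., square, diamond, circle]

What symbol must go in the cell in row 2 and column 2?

Row 1, column 4: row 1 has {square, star} and column 4 has {square, triangle, star, hexagon, diamond}, leaving only circle.
Row 1, column 2: row 1 has {circle, square, star} and column 2 has {hexagon, diamond}, leaving only triangle.
Row 1, column 5: row 1 has {circle, square, triangle, star} and column 5 has {square, diamond}, leaving only hexagon.
Row 1, column 3: row 1 has {circle, square, triangle, star, hexagon} and column 3 has {circle, square, triangle, star}, leaving only diamond.
Row 2, column 6: row 2 has {square, triangle, hexagon} and column 6 has {circle, square, triangle, star, hexagon}, leaving only diamond.
Row 3, column 1: row 3 has {circle, square, triangle, star, hexagon} and column 1 has {circle, square, star}, leaving only diamond.
Row 4, column 1: row 4 has {square, triangle, star, diamond} and column 1 has {circle, square, star, diamond}, leaving only hexagon.
Row 4, column 5: row 4 has {square, triangle, star, hexagon, diamond} and column 5 has {square, hexagon, diamond}, leaving only circle.
Row 2, column 5: row 2 has {square, triangle, hexagon, diamond} and column 5 has {circle, square, hexagon, diamond}, leaving only star.
Row 2 already has {square, triangle, star, hexagon, diamond} and column 2 already has {triangle, hexagon, diamond}, so row 2, column 2 must be circle.

circle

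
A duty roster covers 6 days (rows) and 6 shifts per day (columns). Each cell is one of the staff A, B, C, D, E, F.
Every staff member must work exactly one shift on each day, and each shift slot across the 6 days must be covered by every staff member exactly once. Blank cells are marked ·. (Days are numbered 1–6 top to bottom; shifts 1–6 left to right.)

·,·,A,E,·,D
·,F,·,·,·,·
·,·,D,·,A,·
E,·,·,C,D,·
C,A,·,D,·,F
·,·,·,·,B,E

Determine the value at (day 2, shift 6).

Day 4, shift 2: day 4 has {C, D, E} and shift 2 has {A, F}, leaving only B.
Day 1, shift 2: day 1 has {A, D, E} and shift 2 has {A, B, F}, leaving only C.
Day 1, shift 5: day 1 has {A, C, D, E} and shift 5 has {A, B, D}, leaving only F.
Day 1, shift 1: day 1 has {A, C, D, E, F} and shift 1 has {C, E}, leaving only B.
Day 3, shift 1: day 3 has {A, D} and shift 1 has {B, C, E}, leaving only F.
Day 3, shift 2: day 3 has {A, D, F} and shift 2 has {A, B, C, F}, leaving only E.
Day 3, shift 4: day 3 has {A, D, E, F} and shift 4 has {C, D, E}, leaving only B.
Day 2, shift 4: day 2 has {F} and shift 4 has {B, C, D, E}, leaving only A.
Day 2, shift 1: day 2 has {A, F} and shift 1 has {B, C, E, F}, leaving only D.
Day 3, shift 6: day 3 has {A, B, D, E, F} and shift 6 has {D, E, F}, leaving only C.
Day 2 already has {A, D, F} and shift 6 already has {C, D, E, F}, so day 2, shift 6 must be B.

B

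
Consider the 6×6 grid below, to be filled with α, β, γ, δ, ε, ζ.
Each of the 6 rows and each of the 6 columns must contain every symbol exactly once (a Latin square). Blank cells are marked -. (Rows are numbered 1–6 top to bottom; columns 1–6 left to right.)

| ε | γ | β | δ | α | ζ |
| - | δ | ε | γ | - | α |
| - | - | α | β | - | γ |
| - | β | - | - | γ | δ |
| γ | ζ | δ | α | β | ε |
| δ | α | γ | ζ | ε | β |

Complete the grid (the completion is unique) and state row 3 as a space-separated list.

Row 3, column 1: row 3 has {α, β, γ} and column 1 has {γ, δ, ε}, leaving only ζ.
Row 3, column 2: row 3 has {α, β, γ, ζ} and column 2 has {α, β, γ, δ, ζ}, leaving only ε.
Row 3, column 5: row 3 has {α, β, γ, ε, ζ} and column 5 has {α, β, γ, ε}, leaving only δ.
So row 3 reads: ζ ε α β δ γ.

ζ ε α β δ γ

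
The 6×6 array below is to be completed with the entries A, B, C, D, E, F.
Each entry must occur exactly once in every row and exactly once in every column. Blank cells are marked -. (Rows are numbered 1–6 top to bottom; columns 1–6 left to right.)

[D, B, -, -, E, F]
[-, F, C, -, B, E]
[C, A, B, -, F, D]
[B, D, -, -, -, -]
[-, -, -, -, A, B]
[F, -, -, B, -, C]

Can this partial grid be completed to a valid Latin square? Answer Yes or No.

Row 1, column 3: row 1 has {B, D, E, F} and column 3 has {B, C}, so it must be A.
Row 1, column 4: row 1 has {A, B, D, E, F} and column 4 has {B}, so it must be C.
Row 2, column 1: row 2 has {B, C, E, F} and column 1 has {B, C, D, F}, so it must be A.
Row 2, column 4: row 2 has {A, B, C, E, F} and column 4 has {B, C}, so it must be D.
Row 3, column 4: row 3 has {A, B, C, D, F} and column 4 has {B, C, D}, so it must be E.
Row 4, column 5: row 4 has {B, D} and column 5 has {A, B, E, F}, so it must be C.
Row 4, column 6: row 4 has {B, C, D} and column 6 has {B, C, D, E, F}, so it must be A.
Row 4, column 4: row 4 has {A, B, C, D} and column 4 has {B, C, D, E}, so it must be F.
Now row 5, column 4: row 5 together with column 4 already contain {A, B, C, D, E, F} — every symbol — so nothing can go there. The grid has no valid completion.

No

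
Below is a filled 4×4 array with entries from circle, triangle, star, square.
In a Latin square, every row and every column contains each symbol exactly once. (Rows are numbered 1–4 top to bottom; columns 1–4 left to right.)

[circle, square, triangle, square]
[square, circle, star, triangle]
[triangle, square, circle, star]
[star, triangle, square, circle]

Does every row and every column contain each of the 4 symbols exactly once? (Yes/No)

No

Row 1 contains square twice (at columns 2 and 4), so it is not a permutation.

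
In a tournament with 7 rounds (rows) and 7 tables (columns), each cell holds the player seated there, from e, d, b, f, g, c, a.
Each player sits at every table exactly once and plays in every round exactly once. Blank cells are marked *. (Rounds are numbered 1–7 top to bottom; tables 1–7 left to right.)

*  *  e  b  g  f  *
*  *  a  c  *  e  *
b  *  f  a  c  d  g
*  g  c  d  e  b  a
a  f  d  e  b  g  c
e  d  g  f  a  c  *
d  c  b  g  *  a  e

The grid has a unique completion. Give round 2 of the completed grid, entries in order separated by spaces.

Round 2, table 2: round 2 has {e, c, a} and table 2 has {d, f, g, c}, leaving only b.
Round 1, table 1: round 1 has {e, b, f, g} and table 1 has {e, d, b, a}, leaving only c.
Round 1, table 2: round 1 has {e, b, f, g, c} and table 2 has {d, b, f, g, c}, leaving only a.
Round 1, table 7: round 1 has {e, b, f, g, c, a} and table 7 has {e, g, c, a}, leaving only d.
Round 2, table 7: round 2 has {e, b, c, a} and table 7 has {e, d, g, c, a}, leaving only f.
Round 2, table 1: round 2 has {e, b, f, c, a} and table 1 has {e, d, b, c, a}, leaving only g.
Round 2, table 5: round 2 has {e, b, f, g, c, a} and table 5 has {e, b, g, c, a}, leaving only d.
So round 2 reads: g b a c d e f.

g b a c d e f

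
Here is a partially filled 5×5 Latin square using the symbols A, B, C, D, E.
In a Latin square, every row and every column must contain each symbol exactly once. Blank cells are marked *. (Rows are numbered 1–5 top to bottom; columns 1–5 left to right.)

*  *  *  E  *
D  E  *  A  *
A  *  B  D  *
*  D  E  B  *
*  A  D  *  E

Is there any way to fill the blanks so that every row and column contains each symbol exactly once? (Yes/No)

No

Row 2, column 3: row 2 has {A, D, E} and column 3 has {B, D, E}, so it must be C.
Row 1, column 3: row 1 has {E} and column 3 has {B, C, D, E}, so it must be A.
Row 2, column 5: row 2 has {A, C, D, E} and column 5 has {E}, so it must be B.
Row 3, column 2: row 3 has {A, B, D} and column 2 has {A, D, E}, so it must be C.
Now row 3, column 5: row 3 together with column 5 already contain {A, B, C, D, E} — every symbol — so nothing can go there. The grid has no valid completion.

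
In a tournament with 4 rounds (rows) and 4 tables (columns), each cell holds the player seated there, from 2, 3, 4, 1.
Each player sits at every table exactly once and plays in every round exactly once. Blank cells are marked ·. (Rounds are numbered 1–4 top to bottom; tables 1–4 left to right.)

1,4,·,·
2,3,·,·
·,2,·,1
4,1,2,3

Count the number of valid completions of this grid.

Round 1, table 3: eliminating its round and table leaves {3}.
Round 1, table 4: eliminating its round and table leaves {2}.
Round 2, table 3: eliminating its round and table leaves {4, 1}.
Round 2, table 4: eliminating its round and table leaves {4}.
Round 3, table 1: eliminating its round and table leaves {3}.
Round 3, table 3: eliminating its round and table leaves {3, 4}.
Only one assignment across all blanks avoids any round or table repeat, giving 1 completion.

1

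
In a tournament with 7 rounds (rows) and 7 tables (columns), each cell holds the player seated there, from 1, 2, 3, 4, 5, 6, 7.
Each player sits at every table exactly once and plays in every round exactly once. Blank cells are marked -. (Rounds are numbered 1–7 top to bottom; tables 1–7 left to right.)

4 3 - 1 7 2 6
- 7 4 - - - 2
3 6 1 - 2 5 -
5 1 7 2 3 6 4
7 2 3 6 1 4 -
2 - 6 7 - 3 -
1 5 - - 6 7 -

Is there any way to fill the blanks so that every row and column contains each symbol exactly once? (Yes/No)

Round 1, table 3: round 1 has {1, 2, 3, 4, 6, 7} and table 3 has {1, 3, 4, 6, 7}, so it must be 5.
Round 2, table 1: round 2 has {2, 4, 7} and table 1 has {1, 2, 3, 4, 5, 7}, so it must be 6.
Round 2, table 5: round 2 has {2, 4, 6, 7} and table 5 has {1, 2, 3, 6, 7}, so it must be 5.
Round 2, table 4: round 2 has {2, 4, 5, 6, 7} and table 4 has {1, 2, 6, 7}, so it must be 3.
Round 2, table 6: round 2 has {2, 3, 4, 5, 6, 7} and table 6 has {2, 3, 4, 5, 6, 7}, so it must be 1.
Round 3, table 4: round 3 has {1, 2, 3, 5, 6} and table 4 has {1, 2, 3, 6, 7}, so it must be 4.
Now round 7, table 4: round 7 together with table 4 already contain {1, 2, 3, 4, 5, 6, 7} — every symbol — so nothing can go there. The grid has no valid completion.

No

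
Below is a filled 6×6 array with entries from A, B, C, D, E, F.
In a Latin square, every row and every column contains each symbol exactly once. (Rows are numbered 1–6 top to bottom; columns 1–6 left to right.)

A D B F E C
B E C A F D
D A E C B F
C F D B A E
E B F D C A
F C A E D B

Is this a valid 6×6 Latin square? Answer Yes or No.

Each row is a permutation of the 6 symbols, and so is each column.

Yes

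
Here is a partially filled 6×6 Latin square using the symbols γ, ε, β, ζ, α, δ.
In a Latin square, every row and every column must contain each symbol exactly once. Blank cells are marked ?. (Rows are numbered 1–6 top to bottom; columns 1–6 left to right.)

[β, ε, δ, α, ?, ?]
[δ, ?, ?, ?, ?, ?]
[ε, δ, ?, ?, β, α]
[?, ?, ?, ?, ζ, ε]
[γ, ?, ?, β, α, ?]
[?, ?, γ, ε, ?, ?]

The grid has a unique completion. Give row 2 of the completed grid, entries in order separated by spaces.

δ β α ζ ε γ

Row 1, column 5: row 1 has {ε, β, α, δ} and column 5 has {β, ζ, α}, leaving only γ.
Row 2, column 5: row 2 has {δ} and column 5 has {γ, β, ζ, α}, leaving only ε.
Row 1, column 6: row 1 has {γ, ε, β, α, δ} and column 6 has {ε, α}, leaving only ζ.
Row 3, column 3: row 3 has {ε, β, α, δ} and column 3 has {γ, δ}, leaving only ζ.
Row 3, column 4: row 3 has {ε, β, ζ, α, δ} and column 4 has {ε, β, α}, leaving only γ.
Row 2, column 4: row 2 has {ε, δ} and column 4 has {γ, ε, β, α}, leaving only ζ.
Row 4, column 1: row 4 has {ε, ζ} and column 1 has {γ, ε, β, δ}, leaving only α.
Row 4, column 3: row 4 has {ε, ζ, α} and column 3 has {γ, ζ, δ}, leaving only β.
Row 2, column 3: row 2 has {ε, ζ, δ} and column 3 has {γ, β, ζ, δ}, leaving only α.
Row 4, column 2: row 4 has {ε, β, ζ, α} and column 2 has {ε, δ}, leaving only γ.
Row 2, column 2: row 2 has {ε, ζ, α, δ} and column 2 has {γ, ε, δ}, leaving only β.
Row 2, column 6: row 2 has {ε, β, ζ, α, δ} and column 6 has {ε, ζ, α}, leaving only γ.
So row 2 reads: δ β α ζ ε γ.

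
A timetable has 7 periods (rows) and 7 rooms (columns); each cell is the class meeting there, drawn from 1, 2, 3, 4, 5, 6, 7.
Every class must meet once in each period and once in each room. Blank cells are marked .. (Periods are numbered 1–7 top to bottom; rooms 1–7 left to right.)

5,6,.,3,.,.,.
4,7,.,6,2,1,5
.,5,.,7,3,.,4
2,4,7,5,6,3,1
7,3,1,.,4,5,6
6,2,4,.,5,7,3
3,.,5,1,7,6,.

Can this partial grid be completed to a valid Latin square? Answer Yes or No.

No

Period 6, room 4: period 6 together with room 4 already contain {1, 2, 3, 4, 5, 6, 7} — every symbol — so nothing can go there. The grid has no valid completion.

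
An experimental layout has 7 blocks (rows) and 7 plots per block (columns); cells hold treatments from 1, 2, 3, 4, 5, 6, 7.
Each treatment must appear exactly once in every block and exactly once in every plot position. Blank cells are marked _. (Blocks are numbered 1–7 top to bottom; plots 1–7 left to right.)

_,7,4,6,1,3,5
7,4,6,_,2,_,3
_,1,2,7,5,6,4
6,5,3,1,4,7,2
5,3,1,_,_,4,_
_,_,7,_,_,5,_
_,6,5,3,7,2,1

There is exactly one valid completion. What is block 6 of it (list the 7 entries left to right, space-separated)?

Block 6, plot 2: block 6 has {5, 7} and plot 2 has {1, 3, 4, 5, 6, 7}, leaving only 2.
Block 6, plot 4: block 6 has {2, 5, 7} and plot 4 has {1, 3, 6, 7}, leaving only 4.
Block 6, plot 7: block 6 has {2, 4, 5, 7} and plot 7 has {1, 2, 3, 4, 5}, leaving only 6.
Block 6, plot 5: block 6 has {2, 4, 5, 6, 7} and plot 5 has {1, 2, 4, 5, 7}, leaving only 3.
Block 6, plot 1: block 6 has {2, 3, 4, 5, 6, 7} and plot 1 has {5, 6, 7}, leaving only 1.
So block 6 reads: 1 2 7 4 3 5 6.

1 2 7 4 3 5 6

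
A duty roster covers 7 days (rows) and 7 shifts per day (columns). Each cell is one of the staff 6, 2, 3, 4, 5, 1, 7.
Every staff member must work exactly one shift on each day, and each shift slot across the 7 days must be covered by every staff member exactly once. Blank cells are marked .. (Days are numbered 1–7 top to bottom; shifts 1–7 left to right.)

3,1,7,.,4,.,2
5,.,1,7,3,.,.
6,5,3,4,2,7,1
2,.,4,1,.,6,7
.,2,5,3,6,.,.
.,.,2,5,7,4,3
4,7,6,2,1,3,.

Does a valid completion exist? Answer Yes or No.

No day or shift among the givens repeats a symbol, and propagating forced cells runs into no contradiction.
One valid completion exists (for instance, 3 1 7 6 4 5 2 / 5 4 1 7 3 2 6 / 6 5 3 4 2 7 1 / 2 3 4 1 5 6 7 / 7 2 5 3 6 1 4 / 1 6 2 5 7 4 3 / 4 7 6 2 1 3 5).

Yes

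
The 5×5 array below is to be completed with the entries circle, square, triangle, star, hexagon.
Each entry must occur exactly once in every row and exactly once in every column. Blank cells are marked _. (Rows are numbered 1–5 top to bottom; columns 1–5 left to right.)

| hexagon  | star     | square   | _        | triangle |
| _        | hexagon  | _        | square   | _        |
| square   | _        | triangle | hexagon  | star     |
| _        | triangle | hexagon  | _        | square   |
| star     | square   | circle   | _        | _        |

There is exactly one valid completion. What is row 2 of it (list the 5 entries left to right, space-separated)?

Row 2, column 3: row 2 has {square, hexagon} and column 3 has {circle, square, triangle, hexagon}, leaving only star.
Row 2, column 5: row 2 has {square, star, hexagon} and column 5 has {square, triangle, star}, leaving only circle.
Row 2, column 1: row 2 has {circle, square, star, hexagon} and column 1 has {square, star, hexagon}, leaving only triangle.
So row 2 reads: triangle hexagon star square circle.

triangle hexagon star square circle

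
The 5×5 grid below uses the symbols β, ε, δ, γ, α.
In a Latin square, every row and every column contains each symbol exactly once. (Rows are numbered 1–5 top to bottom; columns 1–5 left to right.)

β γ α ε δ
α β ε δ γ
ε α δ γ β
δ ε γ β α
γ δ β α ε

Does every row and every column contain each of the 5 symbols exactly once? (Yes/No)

Each row is a permutation of the 5 symbols, and so is each column.

Yes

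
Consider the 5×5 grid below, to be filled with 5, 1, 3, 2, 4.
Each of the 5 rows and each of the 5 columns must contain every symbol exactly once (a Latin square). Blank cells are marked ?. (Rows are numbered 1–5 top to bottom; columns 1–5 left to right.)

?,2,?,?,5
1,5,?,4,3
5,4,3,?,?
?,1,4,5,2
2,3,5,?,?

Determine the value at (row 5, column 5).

4

Row 1, column 3: row 1 has {5, 2} and column 3 has {5, 3, 4}, leaving only 1.
Row 1, column 4: row 1 has {5, 1, 2} and column 4 has {5, 4}, leaving only 3.
Row 1, column 1: row 1 has {5, 1, 3, 2} and column 1 has {5, 1, 2}, leaving only 4.
Row 2, column 3: row 2 has {5, 1, 3, 4} and column 3 has {5, 1, 3, 4}, leaving only 2.
Row 3, column 5: row 3 has {5, 3, 4} and column 5 has {5, 3, 2}, leaving only 1.
Row 5 already has {5, 3, 2} and column 5 already has {5, 1, 3, 2}, so row 5, column 5 must be 4.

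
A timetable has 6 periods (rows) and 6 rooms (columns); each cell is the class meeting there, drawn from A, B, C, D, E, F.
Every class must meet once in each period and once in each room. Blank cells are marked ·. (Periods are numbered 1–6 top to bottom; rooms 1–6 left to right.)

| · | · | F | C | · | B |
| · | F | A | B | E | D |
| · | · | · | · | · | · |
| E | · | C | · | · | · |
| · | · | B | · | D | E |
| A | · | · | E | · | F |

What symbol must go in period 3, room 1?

Period 1, room 1: period 1 has {B, C, F} and room 1 has {A, E}, leaving only D.
Period 1, room 5: period 1 has {B, C, D, F} and room 5 has {D, E}, leaving only A.
Period 1, room 2: period 1 has {A, B, C, D, F} and room 2 has {F}, leaving only E.
Period 2, room 1: period 2 has {A, B, D, E, F} and room 1 has {A, D, E}, leaving only C.
Period 4, room 6: period 4 has {C, E} and room 6 has {B, D, E, F}, leaving only A.
Period 3, room 6: period 3 has {} and room 6 has {A, B, D, E, F}, leaving only C.
Period 5, room 1: period 5 has {B, D, E} and room 1 has {A, C, D, E}, leaving only F.
Period 3 already has {C} and room 1 already has {A, C, D, E, F}, so period 3, room 1 must be B.

B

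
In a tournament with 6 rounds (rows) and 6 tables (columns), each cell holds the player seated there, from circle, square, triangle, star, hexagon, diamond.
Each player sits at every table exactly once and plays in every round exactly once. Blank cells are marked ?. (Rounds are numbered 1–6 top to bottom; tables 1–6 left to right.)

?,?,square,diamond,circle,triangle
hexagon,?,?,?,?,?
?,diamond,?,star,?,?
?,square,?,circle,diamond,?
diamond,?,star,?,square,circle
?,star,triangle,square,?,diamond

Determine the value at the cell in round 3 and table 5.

triangle

Round 1, table 1: round 1 has {circle, square, triangle, diamond} and table 1 has {hexagon, diamond}, leaving only star.
Round 1, table 2: round 1 has {circle, square, triangle, star, diamond} and table 2 has {square, star, diamond}, leaving only hexagon.
Round 2, table 4: round 2 has {hexagon} and table 4 has {circle, square, star, diamond}, leaving only triangle.
Round 2, table 2: round 2 has {triangle, hexagon} and table 2 has {square, star, hexagon, diamond}, leaving only circle.
Round 2, table 3: round 2 has {circle, triangle, hexagon} and table 3 has {square, triangle, star}, leaving only diamond.
Round 2, table 5: round 2 has {circle, triangle, hexagon, diamond} and table 5 has {circle, square, diamond}, leaving only star.
Round 2, table 6: round 2 has {circle, triangle, star, hexagon, diamond} and table 6 has {circle, triangle, diamond}, leaving only square.
Round 3, table 6: round 3 has {star, diamond} and table 6 has {circle, square, triangle, diamond}, leaving only hexagon.
Round 3 already has {star, hexagon, diamond} and table 5 already has {circle, square, star, diamond}, so round 3, table 5 must be triangle.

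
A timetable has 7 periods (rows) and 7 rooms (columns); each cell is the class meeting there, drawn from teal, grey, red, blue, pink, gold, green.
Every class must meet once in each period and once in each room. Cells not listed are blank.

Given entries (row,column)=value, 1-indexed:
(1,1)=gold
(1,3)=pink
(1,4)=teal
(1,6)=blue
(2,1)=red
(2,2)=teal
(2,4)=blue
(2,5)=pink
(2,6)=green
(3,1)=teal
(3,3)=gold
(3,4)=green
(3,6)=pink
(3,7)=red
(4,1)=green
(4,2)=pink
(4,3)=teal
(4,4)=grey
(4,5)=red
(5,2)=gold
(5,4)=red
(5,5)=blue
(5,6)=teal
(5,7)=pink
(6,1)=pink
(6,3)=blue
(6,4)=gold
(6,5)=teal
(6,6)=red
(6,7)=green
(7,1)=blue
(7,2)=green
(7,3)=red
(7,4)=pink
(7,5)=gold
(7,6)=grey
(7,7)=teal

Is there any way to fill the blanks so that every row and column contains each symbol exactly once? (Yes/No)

No period or room among the givens repeats a symbol, and propagating forced cells runs into no contradiction.
One valid completion exists (for instance, gold red pink teal green blue grey / red teal grey blue pink green gold / teal blue gold green grey pink red / green pink teal grey red gold blue / grey gold green red blue teal pink / pink grey blue gold teal red green / blue green red pink gold grey teal).

Yes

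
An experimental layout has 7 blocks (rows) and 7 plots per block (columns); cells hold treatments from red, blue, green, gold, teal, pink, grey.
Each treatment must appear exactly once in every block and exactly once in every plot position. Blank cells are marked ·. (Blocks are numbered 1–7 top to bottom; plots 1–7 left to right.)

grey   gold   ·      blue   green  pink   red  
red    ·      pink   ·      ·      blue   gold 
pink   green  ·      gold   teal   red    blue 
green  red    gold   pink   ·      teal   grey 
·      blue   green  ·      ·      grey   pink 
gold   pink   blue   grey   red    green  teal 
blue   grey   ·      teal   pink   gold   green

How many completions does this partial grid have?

1

Block 1, plot 3: eliminating its block and plot leaves {teal}.
Block 2, plot 2: eliminating its block and plot leaves {teal}.
Block 2, plot 4: eliminating its block and plot leaves {green}.
Block 2, plot 5: eliminating its block and plot leaves {grey}.
Block 3, plot 3: eliminating its block and plot leaves {grey}.
Block 4, plot 5: eliminating its block and plot leaves {blue}.
Block 5, plot 1: eliminating its block and plot leaves {teal}.
Block 5, plot 4: eliminating its block and plot leaves {red}.
Block 5, plot 5: eliminating its block and plot leaves {gold}.
Block 7, plot 3: eliminating its block and plot leaves {red}.
Only one assignment across all blanks avoids any block or plot repeat, giving 1 completion.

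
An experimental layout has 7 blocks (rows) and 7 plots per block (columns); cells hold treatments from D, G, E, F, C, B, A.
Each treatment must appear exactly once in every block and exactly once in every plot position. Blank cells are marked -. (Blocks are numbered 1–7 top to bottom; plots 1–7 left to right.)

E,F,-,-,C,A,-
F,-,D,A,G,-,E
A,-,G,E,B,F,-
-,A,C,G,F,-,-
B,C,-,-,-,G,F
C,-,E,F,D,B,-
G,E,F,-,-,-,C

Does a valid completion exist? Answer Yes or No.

Block 1, plot 3: block 1 has {E, F, C, A} and plot 3 has {D, G, E, F, C}, so it must be B.
Block 1, plot 4: block 1 has {E, F, C, B, A} and plot 4 has {G, E, F, A}, so it must be D.
Now block 5, plot 4: block 5 together with plot 4 already contain {D, G, E, F, C, B, A} — every symbol — so nothing can go there. The grid has no valid completion.

No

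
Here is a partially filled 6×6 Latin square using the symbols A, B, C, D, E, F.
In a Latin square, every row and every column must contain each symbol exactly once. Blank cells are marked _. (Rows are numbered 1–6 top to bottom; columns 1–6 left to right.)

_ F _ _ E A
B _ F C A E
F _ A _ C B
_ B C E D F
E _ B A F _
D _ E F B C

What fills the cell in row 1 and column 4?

B

Row 1, column 1: row 1 has {A, E, F} and column 1 has {B, D, E, F}, leaving only C.
Row 1, column 3: row 1 has {A, C, E, F} and column 3 has {A, B, C, E, F}, leaving only D.
Row 1 already has {A, C, D, E, F} and column 4 already has {A, C, E, F}, so row 1, column 4 must be B.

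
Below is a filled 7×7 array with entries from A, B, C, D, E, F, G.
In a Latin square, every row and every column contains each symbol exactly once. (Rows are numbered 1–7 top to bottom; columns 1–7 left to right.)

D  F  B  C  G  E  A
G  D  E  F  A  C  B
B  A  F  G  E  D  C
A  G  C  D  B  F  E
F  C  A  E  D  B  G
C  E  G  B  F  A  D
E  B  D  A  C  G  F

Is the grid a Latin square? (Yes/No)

Yes

Each row is a permutation of the 7 symbols, and so is each column.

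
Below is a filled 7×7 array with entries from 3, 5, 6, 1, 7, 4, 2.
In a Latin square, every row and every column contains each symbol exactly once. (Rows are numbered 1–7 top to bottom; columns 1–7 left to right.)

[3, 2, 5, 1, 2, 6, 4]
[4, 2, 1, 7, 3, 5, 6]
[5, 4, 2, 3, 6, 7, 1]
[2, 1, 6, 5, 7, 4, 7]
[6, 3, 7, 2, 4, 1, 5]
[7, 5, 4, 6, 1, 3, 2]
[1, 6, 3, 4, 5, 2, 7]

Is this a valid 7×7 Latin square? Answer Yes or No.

No

Row 1 contains 2 twice (at columns 2 and 5); row 4 is also not a permutation.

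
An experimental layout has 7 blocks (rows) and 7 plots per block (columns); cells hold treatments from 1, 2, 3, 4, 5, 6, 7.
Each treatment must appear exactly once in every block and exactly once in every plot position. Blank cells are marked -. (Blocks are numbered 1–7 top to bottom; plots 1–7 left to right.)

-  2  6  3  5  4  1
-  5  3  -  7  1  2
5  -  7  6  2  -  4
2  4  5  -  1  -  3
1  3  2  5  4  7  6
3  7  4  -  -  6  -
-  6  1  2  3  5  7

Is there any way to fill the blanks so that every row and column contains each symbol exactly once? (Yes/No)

No

Block 4, plot 6: block 4 together with plot 6 already contain {1, 2, 3, 4, 5, 6, 7} — every symbol — so nothing can go there. The grid has no valid completion.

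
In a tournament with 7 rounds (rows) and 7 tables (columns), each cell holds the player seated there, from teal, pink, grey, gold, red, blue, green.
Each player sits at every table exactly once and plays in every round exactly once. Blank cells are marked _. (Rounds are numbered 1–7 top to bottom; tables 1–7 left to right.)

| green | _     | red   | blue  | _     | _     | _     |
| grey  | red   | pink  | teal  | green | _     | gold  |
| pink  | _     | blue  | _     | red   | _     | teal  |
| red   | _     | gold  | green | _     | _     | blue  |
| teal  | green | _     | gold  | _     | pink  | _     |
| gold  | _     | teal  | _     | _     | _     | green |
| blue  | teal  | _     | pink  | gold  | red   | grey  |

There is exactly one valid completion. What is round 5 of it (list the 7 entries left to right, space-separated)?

Round 5, table 3: round 5 has {teal, pink, gold, green} and table 3 has {teal, pink, gold, red, blue}, leaving only grey.
Round 5, table 5: round 5 has {teal, pink, grey, gold, green} and table 5 has {gold, red, green}, leaving only blue.
Round 5, table 7: round 5 has {teal, pink, grey, gold, blue, green} and table 7 has {teal, grey, gold, blue, green}, leaving only red.
So round 5 reads: teal green grey gold blue pink red.

teal green grey gold blue pink red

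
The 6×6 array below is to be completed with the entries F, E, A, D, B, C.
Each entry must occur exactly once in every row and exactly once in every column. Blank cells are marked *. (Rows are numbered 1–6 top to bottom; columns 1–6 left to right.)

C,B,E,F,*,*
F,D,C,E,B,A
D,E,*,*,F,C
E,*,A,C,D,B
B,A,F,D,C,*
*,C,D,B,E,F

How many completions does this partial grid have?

1

Row 1, column 5: eliminating its row and column leaves {A}.
Row 1, column 6: eliminating its row and column leaves {D}.
Row 3, column 3: eliminating its row and column leaves {B}.
Row 3, column 4: eliminating its row and column leaves {A}.
Row 4, column 2: eliminating its row and column leaves {F}.
Row 5, column 6: eliminating its row and column leaves {E}.
Row 6, column 1: eliminating its row and column leaves {A}.
Only one assignment across all blanks avoids any row or column repeat, giving 1 completion.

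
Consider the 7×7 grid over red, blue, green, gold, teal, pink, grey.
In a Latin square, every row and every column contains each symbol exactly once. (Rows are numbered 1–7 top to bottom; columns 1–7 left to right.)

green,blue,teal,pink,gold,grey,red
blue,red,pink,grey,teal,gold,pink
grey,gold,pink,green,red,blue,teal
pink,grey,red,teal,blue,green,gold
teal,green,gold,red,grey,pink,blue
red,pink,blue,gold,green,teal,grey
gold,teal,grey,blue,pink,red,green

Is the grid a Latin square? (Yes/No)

No

Row 2 contains pink twice (at columns 3 and 7), so it is not a permutation.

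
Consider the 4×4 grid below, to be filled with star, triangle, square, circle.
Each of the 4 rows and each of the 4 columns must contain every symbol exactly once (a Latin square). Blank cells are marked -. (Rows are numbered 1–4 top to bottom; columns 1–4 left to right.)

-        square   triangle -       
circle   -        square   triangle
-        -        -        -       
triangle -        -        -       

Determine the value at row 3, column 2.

Row 1, column 1: row 1 has {triangle, square} and column 1 has {triangle, circle}, leaving only star.
Row 1, column 4: row 1 has {star, triangle, square} and column 4 has {triangle}, leaving only circle.
Row 2, column 2: row 2 has {triangle, square, circle} and column 2 has {square}, leaving only star.
Row 3, column 1: row 3 has {} and column 1 has {star, triangle, circle}, leaving only square.
Row 3, column 4: row 3 has {square} and column 4 has {triangle, circle}, leaving only star.
Row 3, column 3: row 3 has {star, square} and column 3 has {triangle, square}, leaving only circle.
Row 3 already has {star, square, circle} and column 2 already has {star, square}, so row 3, column 2 must be triangle.

triangle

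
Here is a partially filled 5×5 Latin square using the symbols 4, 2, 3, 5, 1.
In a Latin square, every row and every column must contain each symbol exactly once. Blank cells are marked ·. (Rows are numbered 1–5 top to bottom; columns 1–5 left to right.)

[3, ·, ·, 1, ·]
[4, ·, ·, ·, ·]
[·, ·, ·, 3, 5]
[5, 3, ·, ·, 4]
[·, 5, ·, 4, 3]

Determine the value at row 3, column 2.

1

Row 1, column 5: row 1 has {3, 1} and column 5 has {4, 3, 5}, leaving only 2.
Row 1, column 2: row 1 has {2, 3, 1} and column 2 has {3, 5}, leaving only 4.
Row 1, column 3: row 1 has {4, 2, 3, 1} and column 3 has {}, leaving only 5.
Row 2, column 5: row 2 has {4} and column 5 has {4, 2, 3, 5}, leaving only 1.
Row 2, column 2: row 2 has {4, 1} and column 2 has {4, 3, 5}, leaving only 2.
Row 3 already has {3, 5} and column 2 already has {4, 2, 3, 5}, so row 3, column 2 must be 1.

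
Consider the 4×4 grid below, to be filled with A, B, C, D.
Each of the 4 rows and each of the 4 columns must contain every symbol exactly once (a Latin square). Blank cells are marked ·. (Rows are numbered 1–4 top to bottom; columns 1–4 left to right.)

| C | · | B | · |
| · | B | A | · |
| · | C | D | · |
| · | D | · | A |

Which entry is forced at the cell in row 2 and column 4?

C

Row 1, column 2: row 1 has {B, C} and column 2 has {B, C, D}, leaving only A.
Row 1, column 4: row 1 has {A, B, C} and column 4 has {A}, leaving only D.
Row 2 already has {A, B} and column 4 already has {A, D}, so row 2, column 4 must be C.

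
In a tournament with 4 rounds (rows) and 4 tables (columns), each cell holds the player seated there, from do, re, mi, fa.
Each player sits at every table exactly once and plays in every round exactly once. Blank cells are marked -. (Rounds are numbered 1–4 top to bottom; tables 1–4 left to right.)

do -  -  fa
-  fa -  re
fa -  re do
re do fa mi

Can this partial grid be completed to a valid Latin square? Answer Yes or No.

No round or table among the givens repeats a symbol, and propagating forced cells runs into no contradiction.
One valid completion exists (for instance, do re mi fa / mi fa do re / fa mi re do / re do fa mi).

Yes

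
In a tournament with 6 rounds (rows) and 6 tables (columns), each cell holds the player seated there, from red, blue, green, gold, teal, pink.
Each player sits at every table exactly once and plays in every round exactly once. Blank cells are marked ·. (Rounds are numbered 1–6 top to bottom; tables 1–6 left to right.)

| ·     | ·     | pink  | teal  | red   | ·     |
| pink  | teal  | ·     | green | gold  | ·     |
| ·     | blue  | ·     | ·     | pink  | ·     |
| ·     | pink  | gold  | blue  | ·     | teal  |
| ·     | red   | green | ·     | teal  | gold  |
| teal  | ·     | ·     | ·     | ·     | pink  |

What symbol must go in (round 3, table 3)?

Round 4, table 5: round 4 has {blue, gold, teal, pink} and table 5 has {red, gold, teal, pink}, leaving only green.
Round 4, table 1: round 4 has {blue, green, gold, teal, pink} and table 1 has {teal, pink}, leaving only red.
Round 5, table 1: round 5 has {red, green, gold, teal} and table 1 has {red, teal, pink}, leaving only blue.
Round 5, table 4: round 5 has {red, blue, green, gold, teal} and table 4 has {blue, green, teal}, leaving only pink.
Round 6, table 5: round 6 has {teal, pink} and table 5 has {red, green, gold, teal, pink}, leaving only blue.
Round 6, table 3: round 6 has {blue, teal, pink} and table 3 has {green, gold, pink}, leaving only red.
Round 3 already has {blue, pink} and table 3 already has {red, green, gold, pink}, so round 3, table 3 must be teal.

teal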